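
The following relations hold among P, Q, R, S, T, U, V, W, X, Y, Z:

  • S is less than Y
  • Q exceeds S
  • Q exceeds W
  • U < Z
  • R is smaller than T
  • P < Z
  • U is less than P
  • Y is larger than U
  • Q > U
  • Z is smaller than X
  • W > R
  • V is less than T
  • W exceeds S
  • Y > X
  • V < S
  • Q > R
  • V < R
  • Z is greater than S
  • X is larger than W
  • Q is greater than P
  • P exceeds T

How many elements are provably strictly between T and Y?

Chaining upward from T reaches: P, Z, Q, X.
Chaining downward from Y reaches: U, V, S, R, P, W, Z, X.
Strictly between T and Y are those in both lists: P, Z, X — 3 elements.

3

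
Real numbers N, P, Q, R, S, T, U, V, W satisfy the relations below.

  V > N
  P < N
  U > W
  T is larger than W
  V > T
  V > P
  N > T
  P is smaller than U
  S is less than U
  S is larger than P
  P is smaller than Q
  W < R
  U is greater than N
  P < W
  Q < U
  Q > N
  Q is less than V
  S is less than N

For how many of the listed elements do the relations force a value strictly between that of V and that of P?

5

The relations place P below V. An element lies strictly between them when it is forced above P and also forced below V.
Above P: {W, R, T, S, N, Q, U}. Below V: {W, T, S, N, Q}.
Intersection: {W, T, S, N, Q} — 5.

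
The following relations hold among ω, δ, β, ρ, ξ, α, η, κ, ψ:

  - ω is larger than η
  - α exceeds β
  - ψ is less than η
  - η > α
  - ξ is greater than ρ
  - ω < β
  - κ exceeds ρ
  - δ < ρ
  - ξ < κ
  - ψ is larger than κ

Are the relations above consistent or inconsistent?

We have α < η stated directly, yet also η < ω < β < α by chaining the others — so η < α. Contradiction.

inconsistent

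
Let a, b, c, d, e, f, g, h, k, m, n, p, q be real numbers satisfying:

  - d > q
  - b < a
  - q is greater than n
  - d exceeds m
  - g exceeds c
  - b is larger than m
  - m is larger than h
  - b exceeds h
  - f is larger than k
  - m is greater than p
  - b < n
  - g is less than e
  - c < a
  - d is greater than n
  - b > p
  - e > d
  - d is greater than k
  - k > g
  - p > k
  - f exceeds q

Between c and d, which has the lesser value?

c

c < g and g < k give c < k.
Then k < p extends the chain to p.
With p < m: c < g < k < p < m.
With m < b: c < g < k < p < m < b.
Then b < n extends the chain to n.
Then n < q extends the chain to q.
With q < d: c < g < k < p < m < b < n < q < d.
So c < d; c is the smaller of the two.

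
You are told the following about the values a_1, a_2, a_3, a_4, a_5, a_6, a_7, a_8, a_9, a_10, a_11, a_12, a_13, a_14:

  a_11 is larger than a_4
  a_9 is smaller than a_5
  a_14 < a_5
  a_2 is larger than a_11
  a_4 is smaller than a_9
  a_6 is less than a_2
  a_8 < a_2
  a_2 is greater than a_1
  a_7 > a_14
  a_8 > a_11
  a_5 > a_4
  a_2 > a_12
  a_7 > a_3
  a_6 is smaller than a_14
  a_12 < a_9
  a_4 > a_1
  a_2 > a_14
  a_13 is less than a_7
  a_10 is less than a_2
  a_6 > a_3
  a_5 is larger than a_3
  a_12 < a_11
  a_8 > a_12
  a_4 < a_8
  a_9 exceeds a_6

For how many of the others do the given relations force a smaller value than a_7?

The elements the relations force below a_7 are a_3, a_6, a_14, a_13 — no chain reaches any other.
That is 4.

4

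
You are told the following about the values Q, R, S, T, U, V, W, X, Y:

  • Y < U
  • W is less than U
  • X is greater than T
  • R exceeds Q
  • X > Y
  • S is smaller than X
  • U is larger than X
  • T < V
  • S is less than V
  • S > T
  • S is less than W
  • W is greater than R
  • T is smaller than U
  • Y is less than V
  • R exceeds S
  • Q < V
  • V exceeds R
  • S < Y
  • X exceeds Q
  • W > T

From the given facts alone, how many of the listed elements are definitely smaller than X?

From X the given relations immediately reach T, S, Q, Y.
Nothing else is reachable below X; 4 in all.

4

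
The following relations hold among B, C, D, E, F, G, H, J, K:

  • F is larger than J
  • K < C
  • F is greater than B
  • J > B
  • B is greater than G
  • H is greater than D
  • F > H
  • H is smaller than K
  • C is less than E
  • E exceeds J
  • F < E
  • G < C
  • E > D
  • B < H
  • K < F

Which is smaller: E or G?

Following the relations from G: G < B < H < K < F < E.
So G < E; G is the smaller of the two.

G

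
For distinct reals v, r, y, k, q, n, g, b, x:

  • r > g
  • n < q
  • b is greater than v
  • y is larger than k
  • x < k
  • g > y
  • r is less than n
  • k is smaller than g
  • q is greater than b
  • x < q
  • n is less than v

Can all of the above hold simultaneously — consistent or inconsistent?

consistent

Every relation is compatible with x < k < y < g < r < n < v < b < q; the set is consistent.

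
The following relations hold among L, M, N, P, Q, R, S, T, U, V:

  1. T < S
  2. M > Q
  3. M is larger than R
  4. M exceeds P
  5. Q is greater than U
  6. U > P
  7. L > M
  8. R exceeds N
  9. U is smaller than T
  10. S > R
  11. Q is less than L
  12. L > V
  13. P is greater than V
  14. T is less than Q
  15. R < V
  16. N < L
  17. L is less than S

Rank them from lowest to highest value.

N < R < V < P < U < T < Q < M < L < S

The consecutive links are each given: N < R; R < V; V < P; P < U; U < T; T < Q; Q < M; M < L; L < S.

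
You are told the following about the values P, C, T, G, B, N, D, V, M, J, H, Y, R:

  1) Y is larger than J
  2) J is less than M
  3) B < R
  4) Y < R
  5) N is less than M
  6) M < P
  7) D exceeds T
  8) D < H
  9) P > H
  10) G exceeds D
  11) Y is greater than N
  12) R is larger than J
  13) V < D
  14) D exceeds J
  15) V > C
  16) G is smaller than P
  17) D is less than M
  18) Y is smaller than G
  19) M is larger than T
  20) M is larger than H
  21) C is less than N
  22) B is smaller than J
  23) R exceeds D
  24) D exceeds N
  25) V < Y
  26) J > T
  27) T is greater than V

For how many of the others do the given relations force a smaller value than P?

11

Directly below P: H, M, G.
One step further: T, J, N, D, Y (8 so far).
One step further: C, B, V (11 so far).
Nothing else is reachable below P; 11 in all.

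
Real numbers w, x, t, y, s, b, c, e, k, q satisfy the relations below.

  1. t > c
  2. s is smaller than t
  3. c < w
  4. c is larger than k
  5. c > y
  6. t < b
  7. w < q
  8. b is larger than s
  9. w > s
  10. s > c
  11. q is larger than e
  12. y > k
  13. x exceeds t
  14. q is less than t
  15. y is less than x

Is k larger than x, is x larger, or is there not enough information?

k < y and y < c give k < c.
With c < s: k < y < c < s.
With s < w: k < y < c < s < w.
Then w < q extends the chain to q.
With q < t: k < y < c < s < w < q < t.
With t < x: k < y < c < s < w < q < t < x.
So x is larger.

x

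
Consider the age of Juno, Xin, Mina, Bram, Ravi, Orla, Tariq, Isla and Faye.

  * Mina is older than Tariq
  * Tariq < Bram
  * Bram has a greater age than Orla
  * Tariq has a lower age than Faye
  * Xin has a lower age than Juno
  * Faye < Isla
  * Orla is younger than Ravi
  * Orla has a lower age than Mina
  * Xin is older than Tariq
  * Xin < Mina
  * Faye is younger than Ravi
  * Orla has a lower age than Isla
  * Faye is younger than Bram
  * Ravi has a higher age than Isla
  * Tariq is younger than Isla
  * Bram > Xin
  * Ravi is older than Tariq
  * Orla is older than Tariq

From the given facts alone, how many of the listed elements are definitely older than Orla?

4

From Orla the given relations immediately reach Isla, Bram, Ravi, Mina.
No other element is forced above Orla by the given relations, so the count is 4.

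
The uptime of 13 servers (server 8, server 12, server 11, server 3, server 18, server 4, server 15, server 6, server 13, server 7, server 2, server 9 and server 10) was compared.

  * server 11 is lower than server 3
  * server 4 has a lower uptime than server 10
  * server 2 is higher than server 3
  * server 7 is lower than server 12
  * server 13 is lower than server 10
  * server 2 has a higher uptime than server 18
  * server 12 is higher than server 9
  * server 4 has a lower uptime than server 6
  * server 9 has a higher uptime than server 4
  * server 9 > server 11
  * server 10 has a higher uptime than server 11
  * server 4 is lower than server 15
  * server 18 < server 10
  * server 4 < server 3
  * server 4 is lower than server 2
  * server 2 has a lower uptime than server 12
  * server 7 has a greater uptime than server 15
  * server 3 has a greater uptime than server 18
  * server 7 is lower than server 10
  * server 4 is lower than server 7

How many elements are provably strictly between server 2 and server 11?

1

The relations place server 11 below server 2. An element lies strictly between them when it is forced above server 11 and also forced below server 2.
Above server 11: {server 9, server 3, server 12, server 10}. Below server 2: {server 4, server 18, server 3}.
Intersection: {server 3} — 1.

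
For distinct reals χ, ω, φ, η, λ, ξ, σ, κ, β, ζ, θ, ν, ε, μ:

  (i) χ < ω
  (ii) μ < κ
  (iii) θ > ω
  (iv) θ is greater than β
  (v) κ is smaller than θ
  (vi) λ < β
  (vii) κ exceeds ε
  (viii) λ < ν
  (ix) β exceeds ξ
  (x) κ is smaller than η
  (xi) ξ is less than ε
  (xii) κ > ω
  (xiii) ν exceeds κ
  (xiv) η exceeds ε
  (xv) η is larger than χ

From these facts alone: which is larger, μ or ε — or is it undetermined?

Following every chain through μ: above μ we get κ, η, ν, θ.
ε is not reached, and no chain runs the other way from ε to μ.
So the given relations leave the order of μ and ε undetermined.

undetermined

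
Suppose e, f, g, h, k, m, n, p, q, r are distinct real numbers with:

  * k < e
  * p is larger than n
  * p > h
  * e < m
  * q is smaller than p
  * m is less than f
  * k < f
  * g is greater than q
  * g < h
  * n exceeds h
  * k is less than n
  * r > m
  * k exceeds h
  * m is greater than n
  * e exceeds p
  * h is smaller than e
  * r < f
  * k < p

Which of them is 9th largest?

Chaining the given pairs: q < g < h < k < n < p < e < m < r < f.
The 9th largest is g.

g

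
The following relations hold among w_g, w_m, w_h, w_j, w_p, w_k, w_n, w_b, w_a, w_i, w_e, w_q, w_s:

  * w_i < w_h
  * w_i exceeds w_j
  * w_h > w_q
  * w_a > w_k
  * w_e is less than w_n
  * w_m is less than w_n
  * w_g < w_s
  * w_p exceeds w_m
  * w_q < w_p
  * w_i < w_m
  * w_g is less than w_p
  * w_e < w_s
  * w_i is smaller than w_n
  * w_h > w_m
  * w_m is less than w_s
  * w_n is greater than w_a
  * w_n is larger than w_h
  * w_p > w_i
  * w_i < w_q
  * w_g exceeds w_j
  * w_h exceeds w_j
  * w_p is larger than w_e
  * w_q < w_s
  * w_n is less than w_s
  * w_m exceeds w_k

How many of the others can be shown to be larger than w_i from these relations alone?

Directly above w_i: w_q, w_m, w_h, w_n, w_p.
One step further: w_s (6 so far).
Nothing else is reachable above w_i; 6 in all.

6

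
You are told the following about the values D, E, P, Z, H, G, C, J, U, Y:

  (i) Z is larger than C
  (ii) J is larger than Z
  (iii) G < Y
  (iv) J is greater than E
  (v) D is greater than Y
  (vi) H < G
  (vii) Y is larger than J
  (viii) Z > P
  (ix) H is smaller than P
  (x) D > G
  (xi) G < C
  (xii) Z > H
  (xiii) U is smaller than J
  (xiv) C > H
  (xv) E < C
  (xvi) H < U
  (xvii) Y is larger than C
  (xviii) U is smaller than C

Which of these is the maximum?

Chaining downward from D: directly below it, G, Y; then H, C, J; then E, U, Z; then P.
That covers every other element, and nothing is given above D, so D is the maximum.

D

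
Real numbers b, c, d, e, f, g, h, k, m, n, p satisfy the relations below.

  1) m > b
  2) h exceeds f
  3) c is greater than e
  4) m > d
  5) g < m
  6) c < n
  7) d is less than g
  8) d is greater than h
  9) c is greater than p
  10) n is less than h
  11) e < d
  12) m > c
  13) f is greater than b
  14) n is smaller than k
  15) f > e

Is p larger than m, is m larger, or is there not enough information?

m

The relevant relations are p < c; c < n; n < h; h < d; d < g; g < m.
Chaining these gives p < c < n < h < d < g < m.
So m is larger.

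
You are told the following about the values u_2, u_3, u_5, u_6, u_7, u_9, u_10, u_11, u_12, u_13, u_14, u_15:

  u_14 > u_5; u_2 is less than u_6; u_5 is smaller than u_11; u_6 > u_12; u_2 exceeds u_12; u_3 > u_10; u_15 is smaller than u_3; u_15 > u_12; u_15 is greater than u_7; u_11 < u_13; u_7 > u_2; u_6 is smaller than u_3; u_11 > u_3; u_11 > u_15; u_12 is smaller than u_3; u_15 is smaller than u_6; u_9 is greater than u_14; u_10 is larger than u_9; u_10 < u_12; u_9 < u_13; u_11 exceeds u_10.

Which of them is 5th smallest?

Chaining the given pairs: u_5 < u_14 < u_9 < u_10 < u_12 < u_2 < u_7 < u_15 < u_6 < u_3 < u_11 < u_13.
Counting 5 from the smallest end gives u_12.

u_12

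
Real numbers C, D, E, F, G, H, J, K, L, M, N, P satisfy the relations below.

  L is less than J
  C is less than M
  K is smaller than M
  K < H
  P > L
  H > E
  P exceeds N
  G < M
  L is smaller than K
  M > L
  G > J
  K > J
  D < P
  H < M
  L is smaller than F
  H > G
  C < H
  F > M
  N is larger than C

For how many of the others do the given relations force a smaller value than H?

The elements the relations force below H are C, L, J, E, K, G — no chain reaches any other.
That is 6.

6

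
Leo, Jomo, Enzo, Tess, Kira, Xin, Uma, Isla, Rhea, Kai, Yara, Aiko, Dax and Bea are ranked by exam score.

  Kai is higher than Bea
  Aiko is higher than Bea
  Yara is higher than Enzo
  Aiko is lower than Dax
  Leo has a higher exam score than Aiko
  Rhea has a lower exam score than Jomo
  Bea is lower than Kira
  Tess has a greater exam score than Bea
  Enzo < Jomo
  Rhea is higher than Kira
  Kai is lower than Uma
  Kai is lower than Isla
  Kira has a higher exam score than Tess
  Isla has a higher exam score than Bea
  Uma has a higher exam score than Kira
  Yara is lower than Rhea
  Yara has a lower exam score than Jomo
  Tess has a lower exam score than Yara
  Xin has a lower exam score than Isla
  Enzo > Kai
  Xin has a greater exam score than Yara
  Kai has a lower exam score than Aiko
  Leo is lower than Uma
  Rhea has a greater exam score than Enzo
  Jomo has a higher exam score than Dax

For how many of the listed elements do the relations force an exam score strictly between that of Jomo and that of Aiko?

Chaining upward from Aiko reaches: Leo, Dax, Uma.
Chaining downward from Jomo reaches: Bea, Kai, Tess, Enzo, Yara, Dax, Kira, Rhea.
Strictly between Aiko and Jomo are those in both lists: Dax — 1 element.

1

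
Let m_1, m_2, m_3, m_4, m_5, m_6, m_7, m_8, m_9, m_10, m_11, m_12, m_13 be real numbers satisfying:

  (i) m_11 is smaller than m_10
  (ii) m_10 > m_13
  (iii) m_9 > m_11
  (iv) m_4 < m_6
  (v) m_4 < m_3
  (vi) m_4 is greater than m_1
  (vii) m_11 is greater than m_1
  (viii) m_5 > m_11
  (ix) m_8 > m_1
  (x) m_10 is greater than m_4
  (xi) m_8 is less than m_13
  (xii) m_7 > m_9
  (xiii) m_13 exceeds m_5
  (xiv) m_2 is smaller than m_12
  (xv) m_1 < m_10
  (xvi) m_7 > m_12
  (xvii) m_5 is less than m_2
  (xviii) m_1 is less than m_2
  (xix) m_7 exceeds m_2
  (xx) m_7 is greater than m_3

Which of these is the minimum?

m_4 is not least since m_1 < m_4; m_6 is not least since m_4 < m_6; m_11 is not least since m_1 < m_11; m_8 is not least since m_1 < m_8; m_5 is not least since m_11 < m_5; m_3 is not least since m_4 < m_3; m_13 is not least since m_5 < m_13; m_9 is not least since m_11 < m_9; m_2 is not least since m_5 < m_2; m_10 is not least since m_11 < m_10; m_12 is not least since m_2 < m_12; m_7 is not least since m_3 < m_7.
Only m_1 has nothing below it, so m_1 is the minimum.

m_1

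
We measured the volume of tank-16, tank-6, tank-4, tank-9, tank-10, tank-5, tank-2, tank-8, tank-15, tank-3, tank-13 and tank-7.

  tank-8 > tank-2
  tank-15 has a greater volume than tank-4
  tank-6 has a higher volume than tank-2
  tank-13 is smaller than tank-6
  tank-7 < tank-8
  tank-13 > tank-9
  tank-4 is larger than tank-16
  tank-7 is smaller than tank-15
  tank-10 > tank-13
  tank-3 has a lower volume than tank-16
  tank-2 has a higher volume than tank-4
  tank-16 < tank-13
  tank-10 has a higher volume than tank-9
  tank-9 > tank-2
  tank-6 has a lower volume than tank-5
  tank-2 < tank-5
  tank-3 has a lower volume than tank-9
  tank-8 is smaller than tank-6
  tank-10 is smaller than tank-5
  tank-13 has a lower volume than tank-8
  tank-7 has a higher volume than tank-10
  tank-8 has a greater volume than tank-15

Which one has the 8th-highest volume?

tank-9

Piecing the relations together gives one ordering: tank-3 < tank-16 < tank-4 < tank-2 < tank-9 < tank-13 < tank-10 < tank-7 < tank-15 < tank-8 < tank-6 < tank-5.
Counting 8 from the largest end gives tank-9.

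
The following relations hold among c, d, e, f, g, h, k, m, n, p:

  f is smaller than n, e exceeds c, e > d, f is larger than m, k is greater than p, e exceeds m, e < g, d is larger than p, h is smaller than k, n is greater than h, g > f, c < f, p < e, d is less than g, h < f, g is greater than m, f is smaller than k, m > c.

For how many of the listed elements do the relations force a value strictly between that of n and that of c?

2

The relations place c below n. An element lies strictly between them when it is forced above c and also forced below n.
Above c: {m, e, f, g, k}. Below n: {m, h, f}.
Intersection: {m, f} — 2.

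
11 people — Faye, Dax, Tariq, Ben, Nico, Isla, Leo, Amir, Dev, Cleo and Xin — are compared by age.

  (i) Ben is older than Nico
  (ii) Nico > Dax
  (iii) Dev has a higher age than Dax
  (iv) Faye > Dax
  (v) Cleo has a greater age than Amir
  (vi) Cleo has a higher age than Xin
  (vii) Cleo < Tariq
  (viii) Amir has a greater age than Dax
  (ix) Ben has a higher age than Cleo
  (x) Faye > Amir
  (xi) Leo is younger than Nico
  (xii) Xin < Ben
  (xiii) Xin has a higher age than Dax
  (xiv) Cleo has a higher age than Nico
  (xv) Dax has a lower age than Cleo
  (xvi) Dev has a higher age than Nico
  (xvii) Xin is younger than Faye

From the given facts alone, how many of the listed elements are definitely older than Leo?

5

The elements the relations force above Leo are Nico, Cleo, Ben, Dev, Tariq — no chain reaches any other.
That is 5.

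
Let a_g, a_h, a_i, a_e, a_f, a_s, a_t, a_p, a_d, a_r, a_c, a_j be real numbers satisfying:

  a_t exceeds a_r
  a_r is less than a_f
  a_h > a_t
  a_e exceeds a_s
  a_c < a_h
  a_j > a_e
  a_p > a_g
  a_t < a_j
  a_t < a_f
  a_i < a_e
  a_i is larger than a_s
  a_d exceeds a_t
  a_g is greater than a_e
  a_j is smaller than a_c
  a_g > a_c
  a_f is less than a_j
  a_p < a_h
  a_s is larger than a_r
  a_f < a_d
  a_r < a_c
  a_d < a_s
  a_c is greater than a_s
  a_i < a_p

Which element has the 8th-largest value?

The consecutive relations fix a unique order: a_r < a_t < a_f < a_d < a_s < a_i < a_e < a_j < a_c < a_g < a_p < a_h.
The 8th largest is a_s.

a_s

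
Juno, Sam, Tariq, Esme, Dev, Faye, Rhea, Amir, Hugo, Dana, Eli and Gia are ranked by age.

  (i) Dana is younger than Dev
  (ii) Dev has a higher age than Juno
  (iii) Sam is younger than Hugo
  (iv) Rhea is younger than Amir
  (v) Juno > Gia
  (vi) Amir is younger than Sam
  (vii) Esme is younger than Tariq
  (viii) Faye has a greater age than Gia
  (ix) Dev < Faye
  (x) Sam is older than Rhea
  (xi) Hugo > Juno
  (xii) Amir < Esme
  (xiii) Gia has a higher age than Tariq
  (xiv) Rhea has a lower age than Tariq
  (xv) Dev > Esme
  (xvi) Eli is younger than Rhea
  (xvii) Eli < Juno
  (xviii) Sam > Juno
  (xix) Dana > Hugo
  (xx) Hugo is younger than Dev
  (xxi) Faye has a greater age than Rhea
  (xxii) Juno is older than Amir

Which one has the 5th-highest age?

Piecing the relations together gives one ordering: Eli < Rhea < Amir < Esme < Tariq < Gia < Juno < Sam < Hugo < Dana < Dev < Faye.
The 5th largest is Sam.

Sam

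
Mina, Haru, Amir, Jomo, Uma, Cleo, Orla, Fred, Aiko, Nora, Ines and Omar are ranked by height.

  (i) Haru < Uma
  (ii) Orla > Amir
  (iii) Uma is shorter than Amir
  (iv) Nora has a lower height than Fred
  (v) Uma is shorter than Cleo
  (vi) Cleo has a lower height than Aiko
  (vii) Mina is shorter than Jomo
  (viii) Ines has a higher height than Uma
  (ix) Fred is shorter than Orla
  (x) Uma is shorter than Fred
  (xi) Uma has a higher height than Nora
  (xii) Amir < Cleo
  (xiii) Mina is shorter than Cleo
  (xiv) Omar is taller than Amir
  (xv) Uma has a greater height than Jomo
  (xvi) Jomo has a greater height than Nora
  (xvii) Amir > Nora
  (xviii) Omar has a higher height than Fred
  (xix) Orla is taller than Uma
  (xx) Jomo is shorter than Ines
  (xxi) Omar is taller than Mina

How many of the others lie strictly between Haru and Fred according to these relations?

Chaining upward from Haru reaches: Uma, Amir, Cleo, Omar, Aiko, Orla, Ines.
Chaining downward from Fred reaches: Nora, Mina, Jomo, Uma.
Strictly between Haru and Fred are those in both lists: Uma — 1 element.

1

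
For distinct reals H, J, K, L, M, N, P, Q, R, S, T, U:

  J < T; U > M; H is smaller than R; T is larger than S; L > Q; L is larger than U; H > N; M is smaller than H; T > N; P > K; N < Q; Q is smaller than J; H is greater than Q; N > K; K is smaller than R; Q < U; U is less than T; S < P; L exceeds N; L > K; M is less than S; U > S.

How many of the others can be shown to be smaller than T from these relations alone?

7

Directly below T: S, N, U, J.
One step further: M, K, Q (7 so far).
Nothing else is reachable below T; 7 in all.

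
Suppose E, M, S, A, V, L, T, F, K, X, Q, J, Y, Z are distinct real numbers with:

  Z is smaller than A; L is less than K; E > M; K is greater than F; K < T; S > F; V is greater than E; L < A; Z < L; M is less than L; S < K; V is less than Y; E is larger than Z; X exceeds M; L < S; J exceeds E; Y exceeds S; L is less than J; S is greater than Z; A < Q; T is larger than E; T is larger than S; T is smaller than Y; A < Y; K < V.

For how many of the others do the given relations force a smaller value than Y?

10

From Y the given relations immediately reach S, T, A, V.
From those, Z, F, L, E, K — 9 in total.
From those, M — 10 in total.
No other element is forced below Y by the given relations, so the count is 10.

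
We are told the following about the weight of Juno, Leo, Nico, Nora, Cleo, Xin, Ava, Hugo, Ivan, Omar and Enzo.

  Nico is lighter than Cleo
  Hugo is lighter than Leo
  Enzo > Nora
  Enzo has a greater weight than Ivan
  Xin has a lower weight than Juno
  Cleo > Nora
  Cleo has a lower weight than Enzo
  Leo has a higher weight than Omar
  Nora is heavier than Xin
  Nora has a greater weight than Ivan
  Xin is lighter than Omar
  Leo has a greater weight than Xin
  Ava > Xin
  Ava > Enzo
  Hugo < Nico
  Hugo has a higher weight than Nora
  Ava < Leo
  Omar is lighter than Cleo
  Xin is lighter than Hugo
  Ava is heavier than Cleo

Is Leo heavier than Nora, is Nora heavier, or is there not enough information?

Leo

The relevant relations are Nora < Hugo; Hugo < Nico; Nico < Cleo; Cleo < Enzo; Enzo < Ava; Ava < Leo.
Together: Nora < Hugo < Nico < Cleo < Enzo < Ava < Leo.
So Leo is heavier.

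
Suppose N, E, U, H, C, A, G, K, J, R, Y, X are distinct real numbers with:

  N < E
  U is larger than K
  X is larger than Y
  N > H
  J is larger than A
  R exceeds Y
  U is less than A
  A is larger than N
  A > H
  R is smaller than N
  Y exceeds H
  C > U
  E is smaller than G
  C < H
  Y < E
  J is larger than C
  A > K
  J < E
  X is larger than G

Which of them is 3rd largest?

E

The consecutive relations fix a unique order: K < U < C < H < Y < R < N < A < J < E < G < X.
Counting 3 from the largest end gives E.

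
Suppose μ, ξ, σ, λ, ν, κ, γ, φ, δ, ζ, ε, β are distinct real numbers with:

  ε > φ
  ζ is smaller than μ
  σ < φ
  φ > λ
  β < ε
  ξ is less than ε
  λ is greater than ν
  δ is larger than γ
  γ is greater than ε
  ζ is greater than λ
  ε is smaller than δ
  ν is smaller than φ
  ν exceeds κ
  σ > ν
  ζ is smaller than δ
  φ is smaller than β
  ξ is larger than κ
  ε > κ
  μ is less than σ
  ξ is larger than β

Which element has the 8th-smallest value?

β

The consecutive relations fix a unique order: κ < ν < λ < ζ < μ < σ < φ < β < ξ < ε < γ < δ.
Counting 8 from the smallest end gives β.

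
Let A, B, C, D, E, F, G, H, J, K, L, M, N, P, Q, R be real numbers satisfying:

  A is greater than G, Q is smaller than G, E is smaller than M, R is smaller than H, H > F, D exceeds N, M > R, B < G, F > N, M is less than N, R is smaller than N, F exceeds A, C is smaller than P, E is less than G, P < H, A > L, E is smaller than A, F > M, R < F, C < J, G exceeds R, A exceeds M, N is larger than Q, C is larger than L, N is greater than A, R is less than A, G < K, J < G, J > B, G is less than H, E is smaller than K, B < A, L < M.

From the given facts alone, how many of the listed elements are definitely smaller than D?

11

The elements the relations force below D are E, R, L, Q, M, C, B, J, G, A, N — no chain reaches any other.
That is 11.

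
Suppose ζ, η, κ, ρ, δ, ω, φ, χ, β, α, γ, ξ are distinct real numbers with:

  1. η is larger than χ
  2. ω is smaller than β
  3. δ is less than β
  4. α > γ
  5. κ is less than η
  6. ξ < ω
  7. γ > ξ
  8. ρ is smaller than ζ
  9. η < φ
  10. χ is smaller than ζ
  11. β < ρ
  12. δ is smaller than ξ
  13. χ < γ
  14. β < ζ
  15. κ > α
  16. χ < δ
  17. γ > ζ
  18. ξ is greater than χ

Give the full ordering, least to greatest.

The consecutive links are each given: χ < δ; δ < ξ; ξ < ω; ω < β; β < ρ; ρ < ζ; ζ < γ; γ < α; α < κ; κ < η; η < φ.

χ < δ < ξ < ω < β < ρ < ζ < γ < α < κ < η < φ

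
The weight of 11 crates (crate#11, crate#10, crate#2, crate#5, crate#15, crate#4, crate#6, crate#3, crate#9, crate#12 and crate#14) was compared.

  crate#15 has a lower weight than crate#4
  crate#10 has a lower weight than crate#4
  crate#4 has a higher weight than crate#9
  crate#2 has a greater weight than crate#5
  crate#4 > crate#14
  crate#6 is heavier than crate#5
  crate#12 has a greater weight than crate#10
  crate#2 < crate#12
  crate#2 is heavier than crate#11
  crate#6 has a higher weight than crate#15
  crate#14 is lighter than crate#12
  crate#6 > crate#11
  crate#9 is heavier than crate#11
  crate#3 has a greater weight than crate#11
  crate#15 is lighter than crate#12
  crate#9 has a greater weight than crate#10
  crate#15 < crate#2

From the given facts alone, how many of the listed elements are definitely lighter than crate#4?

Directly below crate#4: crate#15, crate#10, crate#14, crate#9.
One step further: crate#11 (5 so far).
No other element is forced below crate#4 by the given relations, so the count is 5.

5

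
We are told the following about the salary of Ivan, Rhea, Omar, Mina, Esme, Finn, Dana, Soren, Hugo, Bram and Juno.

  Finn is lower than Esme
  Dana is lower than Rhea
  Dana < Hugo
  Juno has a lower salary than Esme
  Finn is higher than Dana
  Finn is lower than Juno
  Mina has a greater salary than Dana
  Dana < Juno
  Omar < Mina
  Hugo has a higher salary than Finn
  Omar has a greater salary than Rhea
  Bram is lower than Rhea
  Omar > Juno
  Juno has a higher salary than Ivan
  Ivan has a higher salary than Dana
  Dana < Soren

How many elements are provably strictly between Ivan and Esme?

Chaining upward from Ivan reaches: Juno, Omar, Mina.
Chaining downward from Esme reaches: Dana, Finn, Juno.
Strictly between Ivan and Esme are those in both lists: Juno — 1 element.

1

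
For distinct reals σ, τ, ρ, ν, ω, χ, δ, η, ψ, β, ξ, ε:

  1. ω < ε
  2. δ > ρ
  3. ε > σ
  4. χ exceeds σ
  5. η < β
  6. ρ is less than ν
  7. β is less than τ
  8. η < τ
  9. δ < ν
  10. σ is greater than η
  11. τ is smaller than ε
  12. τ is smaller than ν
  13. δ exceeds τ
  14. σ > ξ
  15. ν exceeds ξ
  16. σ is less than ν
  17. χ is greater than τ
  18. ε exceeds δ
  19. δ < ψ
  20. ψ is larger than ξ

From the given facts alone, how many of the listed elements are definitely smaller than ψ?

6

Directly below ψ: ξ, δ.
One step further: ρ, τ (4 so far).
One step further: η, β (6 so far).
No other element is forced below ψ by the given relations, so the count is 6.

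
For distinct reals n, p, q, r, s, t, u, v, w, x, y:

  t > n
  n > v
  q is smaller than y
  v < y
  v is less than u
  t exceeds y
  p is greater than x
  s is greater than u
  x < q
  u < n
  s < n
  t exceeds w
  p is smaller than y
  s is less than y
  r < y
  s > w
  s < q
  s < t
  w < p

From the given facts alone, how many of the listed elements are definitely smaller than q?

5

From q the given relations immediately reach x, s.
From those, u, w — 4 in total.
From those, v — 5 in total.
No other element is forced below q by the given relations, so the count is 5.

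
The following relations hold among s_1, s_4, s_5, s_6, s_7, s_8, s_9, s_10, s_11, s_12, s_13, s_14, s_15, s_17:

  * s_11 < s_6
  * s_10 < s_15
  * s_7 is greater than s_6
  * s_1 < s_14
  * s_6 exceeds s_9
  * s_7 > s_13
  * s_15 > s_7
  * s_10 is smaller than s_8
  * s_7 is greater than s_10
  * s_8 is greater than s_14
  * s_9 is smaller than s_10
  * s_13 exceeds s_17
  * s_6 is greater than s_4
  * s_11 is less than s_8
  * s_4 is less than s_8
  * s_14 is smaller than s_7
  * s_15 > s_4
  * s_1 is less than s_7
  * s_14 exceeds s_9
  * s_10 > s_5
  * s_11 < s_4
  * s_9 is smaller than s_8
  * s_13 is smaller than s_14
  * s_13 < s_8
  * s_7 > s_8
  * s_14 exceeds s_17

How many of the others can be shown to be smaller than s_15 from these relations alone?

From s_15 the given relations immediately reach s_4, s_10, s_7.
From those, s_9, s_11, s_13, s_6, s_1, s_14, s_5, s_8 — 11 in total.
From those, s_17 — 12 in total.
Nothing else is reachable below s_15; 12 in all.

12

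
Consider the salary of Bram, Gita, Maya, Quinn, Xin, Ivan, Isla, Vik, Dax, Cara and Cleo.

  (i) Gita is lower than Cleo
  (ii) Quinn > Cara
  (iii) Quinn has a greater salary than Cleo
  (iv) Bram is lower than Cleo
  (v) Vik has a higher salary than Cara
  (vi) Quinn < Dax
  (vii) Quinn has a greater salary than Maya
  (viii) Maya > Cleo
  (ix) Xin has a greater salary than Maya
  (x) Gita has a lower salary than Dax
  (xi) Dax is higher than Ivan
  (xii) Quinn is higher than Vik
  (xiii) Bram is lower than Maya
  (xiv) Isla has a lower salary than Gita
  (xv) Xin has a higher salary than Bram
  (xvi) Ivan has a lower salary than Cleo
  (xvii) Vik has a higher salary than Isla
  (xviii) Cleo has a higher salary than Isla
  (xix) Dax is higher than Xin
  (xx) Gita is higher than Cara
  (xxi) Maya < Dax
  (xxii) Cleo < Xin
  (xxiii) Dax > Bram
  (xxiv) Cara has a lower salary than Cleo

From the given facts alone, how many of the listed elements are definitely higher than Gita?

5

From Gita the given relations immediately reach Cleo, Dax.
From those, Maya, Xin, Quinn — 5 in total.
Nothing else is reachable above Gita; 5 in all.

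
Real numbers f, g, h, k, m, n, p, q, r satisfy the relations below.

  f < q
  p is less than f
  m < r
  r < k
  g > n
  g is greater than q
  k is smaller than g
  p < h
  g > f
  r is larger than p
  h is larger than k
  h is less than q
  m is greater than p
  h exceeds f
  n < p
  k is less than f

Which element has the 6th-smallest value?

f

The consecutive relations fix a unique order: n < p < m < r < k < f < h < q < g.
The 6th smallest is f.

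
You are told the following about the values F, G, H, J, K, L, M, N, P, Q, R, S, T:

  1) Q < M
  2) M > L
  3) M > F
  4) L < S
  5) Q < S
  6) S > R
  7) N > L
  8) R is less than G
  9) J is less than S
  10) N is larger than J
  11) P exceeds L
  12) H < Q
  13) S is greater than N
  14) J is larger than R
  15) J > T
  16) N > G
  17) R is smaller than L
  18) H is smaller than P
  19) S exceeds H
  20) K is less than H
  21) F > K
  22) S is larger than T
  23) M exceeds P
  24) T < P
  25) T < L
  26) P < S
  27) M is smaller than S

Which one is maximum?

Chaining downward from S: directly below it, R, T, L, J, H, P, Q, M, N; then K, F, G.
That covers every other element, and nothing is given above S, so S is the maximum.

S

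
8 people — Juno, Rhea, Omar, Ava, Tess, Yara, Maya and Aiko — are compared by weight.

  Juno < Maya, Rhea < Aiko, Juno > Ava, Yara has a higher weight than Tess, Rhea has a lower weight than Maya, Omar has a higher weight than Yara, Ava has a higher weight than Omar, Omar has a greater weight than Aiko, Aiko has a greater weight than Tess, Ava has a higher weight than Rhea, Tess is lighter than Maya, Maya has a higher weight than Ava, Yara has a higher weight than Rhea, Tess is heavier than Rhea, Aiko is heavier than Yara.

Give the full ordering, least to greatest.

Each adjacent pair is fixed by a given relation: Rhea < Tess; Tess < Yara; Yara < Aiko; Aiko < Omar; Omar < Ava; Ava < Juno; Juno < Maya. Chaining them end to end gives the full order.

Rhea < Tess < Yara < Aiko < Omar < Ava < Juno < Maya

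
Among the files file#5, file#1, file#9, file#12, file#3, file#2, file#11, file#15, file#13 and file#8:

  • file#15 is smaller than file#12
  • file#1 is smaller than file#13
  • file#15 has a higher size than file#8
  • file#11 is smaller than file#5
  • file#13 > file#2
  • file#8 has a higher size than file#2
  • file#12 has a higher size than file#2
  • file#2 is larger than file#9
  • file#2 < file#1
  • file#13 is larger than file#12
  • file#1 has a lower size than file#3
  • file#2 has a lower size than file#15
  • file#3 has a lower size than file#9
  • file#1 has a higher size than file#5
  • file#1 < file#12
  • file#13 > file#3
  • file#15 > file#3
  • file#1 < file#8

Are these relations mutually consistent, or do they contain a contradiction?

inconsistent

We have file#2 < file#1 stated directly, yet also file#1 < file#3 < file#9 < file#2 by chaining the others — so file#1 < file#2. Contradiction.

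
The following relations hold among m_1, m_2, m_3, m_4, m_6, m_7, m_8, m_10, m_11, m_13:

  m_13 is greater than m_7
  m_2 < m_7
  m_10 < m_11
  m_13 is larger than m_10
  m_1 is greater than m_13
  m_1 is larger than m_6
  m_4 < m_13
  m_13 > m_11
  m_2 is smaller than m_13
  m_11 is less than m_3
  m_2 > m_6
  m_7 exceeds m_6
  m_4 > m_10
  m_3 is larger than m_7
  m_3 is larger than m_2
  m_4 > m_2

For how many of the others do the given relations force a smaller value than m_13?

Directly below m_13: m_2, m_7, m_10, m_4, m_11.
One step further: m_6 (6 so far).
Nothing else is reachable below m_13; 6 in all.

6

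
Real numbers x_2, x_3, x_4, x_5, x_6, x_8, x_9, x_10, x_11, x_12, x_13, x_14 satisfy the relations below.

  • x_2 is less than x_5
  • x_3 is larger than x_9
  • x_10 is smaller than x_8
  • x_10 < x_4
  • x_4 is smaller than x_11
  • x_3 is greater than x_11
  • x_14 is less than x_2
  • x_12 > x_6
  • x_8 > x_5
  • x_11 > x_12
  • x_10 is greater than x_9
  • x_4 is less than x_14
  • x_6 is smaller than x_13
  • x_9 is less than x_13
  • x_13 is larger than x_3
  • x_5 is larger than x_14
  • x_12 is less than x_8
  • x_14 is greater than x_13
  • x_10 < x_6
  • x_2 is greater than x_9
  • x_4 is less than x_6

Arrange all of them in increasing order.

x_9 < x_10 < x_4 < x_6 < x_12 < x_11 < x_3 < x_13 < x_14 < x_2 < x_5 < x_8

Each adjacent pair is fixed by a given relation: x_9 < x_10; x_10 < x_4; x_4 < x_6; x_6 < x_12; x_12 < x_11; x_11 < x_3; x_3 < x_13; x_13 < x_14; x_14 < x_2; x_2 < x_5; x_5 < x_8. Chaining them end to end gives the full order.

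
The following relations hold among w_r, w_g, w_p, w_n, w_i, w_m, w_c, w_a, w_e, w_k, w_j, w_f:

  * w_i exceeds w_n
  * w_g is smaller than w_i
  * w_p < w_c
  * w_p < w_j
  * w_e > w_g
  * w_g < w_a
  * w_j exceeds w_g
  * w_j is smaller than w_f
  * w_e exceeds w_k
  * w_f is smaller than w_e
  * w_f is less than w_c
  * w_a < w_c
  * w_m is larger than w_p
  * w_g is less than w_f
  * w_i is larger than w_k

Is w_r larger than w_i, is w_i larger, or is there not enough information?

Following every chain through w_r: nothing is chained to w_r.
w_i is not reached, and no chain runs the other way from w_i to w_r.
So the given relations leave the order of w_r and w_i undetermined.

undetermined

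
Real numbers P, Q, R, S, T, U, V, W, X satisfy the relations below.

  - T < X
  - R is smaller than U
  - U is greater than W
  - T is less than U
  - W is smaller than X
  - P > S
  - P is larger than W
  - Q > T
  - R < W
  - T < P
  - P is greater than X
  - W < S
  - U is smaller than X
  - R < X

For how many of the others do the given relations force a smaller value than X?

The elements the relations force below X are T, R, W, U — no chain reaches any other.
That is 4.

4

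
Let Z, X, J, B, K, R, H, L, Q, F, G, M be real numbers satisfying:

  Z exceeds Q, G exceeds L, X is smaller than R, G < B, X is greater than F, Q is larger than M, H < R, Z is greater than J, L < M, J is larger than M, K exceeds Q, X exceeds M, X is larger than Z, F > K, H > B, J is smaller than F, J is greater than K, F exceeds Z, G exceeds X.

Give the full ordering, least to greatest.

L < M < Q < K < J < Z < F < X < G < B < H < R

Each adjacent pair is fixed by a given relation: L < M; M < Q; Q < K; K < J; J < Z; Z < F; F < X; X < G; G < B; B < H; H < R. Chaining them end to end gives the full order.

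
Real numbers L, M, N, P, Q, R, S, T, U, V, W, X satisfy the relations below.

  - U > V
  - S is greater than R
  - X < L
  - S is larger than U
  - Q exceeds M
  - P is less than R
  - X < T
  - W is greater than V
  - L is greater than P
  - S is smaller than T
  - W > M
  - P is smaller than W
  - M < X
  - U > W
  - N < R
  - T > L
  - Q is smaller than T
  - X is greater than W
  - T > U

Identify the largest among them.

Chaining downward from T: directly below it, U, X, Q, S, L; then V, M, P, R, W; then N.
That covers every other element, and nothing is given above T, so T is the largest.

T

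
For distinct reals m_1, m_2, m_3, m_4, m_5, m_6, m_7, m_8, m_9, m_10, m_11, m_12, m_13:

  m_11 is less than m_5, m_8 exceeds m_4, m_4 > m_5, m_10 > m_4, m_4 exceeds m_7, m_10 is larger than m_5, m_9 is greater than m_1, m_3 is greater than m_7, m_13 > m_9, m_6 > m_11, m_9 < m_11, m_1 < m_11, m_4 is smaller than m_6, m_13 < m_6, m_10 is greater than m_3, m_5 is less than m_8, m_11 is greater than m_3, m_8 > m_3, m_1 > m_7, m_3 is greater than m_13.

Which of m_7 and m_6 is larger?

Chaining the given relations: m_7 < m_1 < m_9 < m_13 < m_3 < m_11 < m_6.
So m_7 < m_6; m_6 is the larger of the two.

m_6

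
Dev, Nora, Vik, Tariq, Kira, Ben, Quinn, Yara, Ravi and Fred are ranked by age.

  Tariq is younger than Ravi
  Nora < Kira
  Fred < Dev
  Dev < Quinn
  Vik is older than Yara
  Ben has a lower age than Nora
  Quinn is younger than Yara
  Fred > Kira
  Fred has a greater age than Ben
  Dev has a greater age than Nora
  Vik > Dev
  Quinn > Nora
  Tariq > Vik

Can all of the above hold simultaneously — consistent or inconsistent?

consistent

The single ordering Ben < Nora < Kira < Fred < Dev < Quinn < Yara < Vik < Tariq < Ravi satisfies every listed relation, so no contradiction arises.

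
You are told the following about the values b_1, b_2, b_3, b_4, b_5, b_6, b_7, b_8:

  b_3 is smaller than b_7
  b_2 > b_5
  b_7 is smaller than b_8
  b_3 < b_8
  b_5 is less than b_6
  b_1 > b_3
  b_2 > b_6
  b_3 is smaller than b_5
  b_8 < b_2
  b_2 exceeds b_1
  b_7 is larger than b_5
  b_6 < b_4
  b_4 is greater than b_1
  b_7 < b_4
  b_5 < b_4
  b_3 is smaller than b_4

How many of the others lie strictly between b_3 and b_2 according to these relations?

5

The relations place b_3 below b_2. An element lies strictly between them when it is forced above b_3 and also forced below b_2.
Above b_3: {b_5, b_1, b_7, b_6, b_4, b_8}. Below b_2: {b_5, b_1, b_7, b_6, b_8}.
Intersection: {b_5, b_1, b_7, b_6, b_8} — 5.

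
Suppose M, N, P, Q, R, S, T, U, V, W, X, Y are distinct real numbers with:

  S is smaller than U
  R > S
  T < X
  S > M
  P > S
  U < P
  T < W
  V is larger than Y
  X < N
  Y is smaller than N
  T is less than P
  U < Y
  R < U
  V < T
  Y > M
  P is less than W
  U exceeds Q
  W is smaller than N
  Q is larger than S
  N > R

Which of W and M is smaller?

M

M < S < R < U < Y < V < T < P < W, by transitivity through S, R, U, Y, V, T, P.
So M < W; M is the smaller of the two.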